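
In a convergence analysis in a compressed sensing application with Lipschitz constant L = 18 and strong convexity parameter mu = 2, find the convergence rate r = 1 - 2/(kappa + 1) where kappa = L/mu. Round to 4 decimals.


Step 1: Compute the condition number.
kappa = L/mu = 18/2 = 9.0
Step 2: Compute the convergence rate.
r = 1 - 2/(kappa + 1) = 1 - 2*mu/(L + mu) = (L - mu)/(L + mu) = 16/20 = 0.8


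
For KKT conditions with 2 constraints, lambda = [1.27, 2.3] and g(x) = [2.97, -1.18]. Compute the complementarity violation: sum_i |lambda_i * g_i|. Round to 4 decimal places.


KKT complementary slackness check:
lambda_1 * g_1 = 1.27 * 2.97 = 3.7719
lambda_2 * g_2 = 2.3 * -1.18 = -2.714
Total violation = 3.7719 + 2.714 = 6.4859


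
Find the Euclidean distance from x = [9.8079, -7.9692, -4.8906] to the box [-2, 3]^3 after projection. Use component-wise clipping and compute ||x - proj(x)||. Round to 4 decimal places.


Project each component onto [-2, 3].
clip(9.8079) = 3.0, clip(-7.9692) = -2.0, clip(-4.8906) = -2.0
Projection = [3.0, -2.0, -2.0]
Squared diffs: [46.3475, 35.6313, 8.3556]
Distance = sqrt(90.3344) = 9.5044


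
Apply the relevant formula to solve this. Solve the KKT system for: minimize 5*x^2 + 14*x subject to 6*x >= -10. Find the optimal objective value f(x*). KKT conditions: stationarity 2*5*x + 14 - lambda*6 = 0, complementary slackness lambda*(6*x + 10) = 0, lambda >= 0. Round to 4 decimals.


Step 1: Try lambda = 0 (constraint inactive).
Stationarity: 2*5*x + 14 = 0
x* = -14/(2*5) = -1.4
Check constraint: 6*-1.4 = -8.4 >= -10 -- satisfied.
Step 2: Compute optimal value.
f(x*) = 5*(-1.4)^2 + 14*(-1.4) = -9.8


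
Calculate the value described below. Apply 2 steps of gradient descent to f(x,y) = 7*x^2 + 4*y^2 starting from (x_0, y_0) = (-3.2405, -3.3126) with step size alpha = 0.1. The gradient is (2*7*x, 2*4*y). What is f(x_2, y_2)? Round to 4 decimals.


Gradient descent on f(x,y) = 7*x^2 + 4*y^2.
Starting point: (-3.2405, -3.3126), alpha = 0.1
Step 1: grad_x = 2*7*-3.2405 = -45.367, grad_y = 2*4*-3.3126 = -26.5008
  x_1 = -3.2405 - 0.1*-45.367 = 1.2962
  y_1 = -3.3126 - 0.1*-26.5008 = -0.6625
Step 2: grad_x = 2*7*1.2962 = 18.1468, grad_y = 2*4*-0.6625 = -5.3002
  x_2 = 1.2962 - 0.1*18.1468 = -0.5185
  y_2 = -0.6625 - 0.1*-5.3002 = -0.1325
f(-0.5185, -0.1325) = 7*(-0.5185)^2 + 4*(-0.1325)^2 = 1.952


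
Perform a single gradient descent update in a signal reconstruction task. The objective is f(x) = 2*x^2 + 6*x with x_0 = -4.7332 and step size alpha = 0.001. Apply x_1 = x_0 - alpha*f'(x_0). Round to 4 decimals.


We compute the gradient at x_0 and apply the update.
f'(x) = 4*x + 6
f'(-4.7332) = 4*-4.7332 + 6 = -12.9328
x_1 = -4.7332 - 0.001*-12.9328 = -4.7203


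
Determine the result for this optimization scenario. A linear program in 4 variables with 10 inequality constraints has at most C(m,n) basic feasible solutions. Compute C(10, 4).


Each vertex corresponds to some choice of n active constraints out of m, so the number of vertices is at most C(m, n) = m! / (n!(m-n)!).
m = 10, n = 4
Numerator: 10 * 9 * 8 * 7
Denominator: 4! = 24
C(10, 4) = 210


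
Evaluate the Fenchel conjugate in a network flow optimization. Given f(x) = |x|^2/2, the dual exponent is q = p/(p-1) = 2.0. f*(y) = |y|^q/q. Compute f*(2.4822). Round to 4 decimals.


The conjugate exponent q satisfies 1/p + 1/q = 1.
p = 2, so q = 2/(2 - 1) = 2.0
|y|^q = 2.4822^2.0 = 6.1613
f*(2.4822) = 6.1613 / 2.0 = 3.0807


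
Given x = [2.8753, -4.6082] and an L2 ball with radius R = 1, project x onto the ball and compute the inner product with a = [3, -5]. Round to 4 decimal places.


Step 1: Compute ||x|| (intermediates to 6 decimals).
||x|| = sqrt(2.8753^2 + (-4.6082)^2) = 5.431653
Step 2: Project.
Since ||x|| > R, scale = R/||x|| = 1/5.431653 = 0.184106, proj(x) = scale * x
proj(x) = [0.52936, -0.848397]
Step 3: Dot product.
a^T * proj(x) = 3*0.52936 - 5*(-0.848397) = 5.8301


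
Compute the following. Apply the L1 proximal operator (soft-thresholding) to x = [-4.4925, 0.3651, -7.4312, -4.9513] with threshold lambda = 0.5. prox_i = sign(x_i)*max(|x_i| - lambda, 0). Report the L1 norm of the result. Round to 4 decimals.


Soft-thresholding with lambda = 0.5:
prox(-4.4925) = sign(-4.4925)*max(|-4.4925| - 0.5, 0) = -3.9925
prox(0.3651) = sign(0.3651)*max(|0.3651| - 0.5, 0) = 0.0
prox(-7.4312) = sign(-7.4312)*max(|-7.4312| - 0.5, 0) = -6.9312
prox(-4.9513) = sign(-4.9513)*max(|-4.9513| - 0.5, 0) = -4.4513
prox(x) = [-3.9925, 0.0, -6.9312, -4.4513]
||prox(x)||_1 = 3.9925 + 0.0 + 6.9312 + 4.4513 = 15.375


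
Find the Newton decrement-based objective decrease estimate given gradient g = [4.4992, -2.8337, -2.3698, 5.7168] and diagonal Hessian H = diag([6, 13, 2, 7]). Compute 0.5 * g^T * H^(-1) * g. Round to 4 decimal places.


Step 1: H is diagonal, so H^(-1) * g = [0.7499, -0.218, -1.1849, 0.8167].
Step 2: g^T H^(-1) g = sum_i g_i^2 / H_ii
  = (4.4992)^2/6 + (-2.8337)^2/13 + (-2.3698)^2/2 + (5.7168)^2/7
  = 3.3738 + 0.6177 + 2.808 + 4.6688 = 11.4683
Step 3: Objective decrease = 0.5 * g^T H^(-1) g = 5.7341


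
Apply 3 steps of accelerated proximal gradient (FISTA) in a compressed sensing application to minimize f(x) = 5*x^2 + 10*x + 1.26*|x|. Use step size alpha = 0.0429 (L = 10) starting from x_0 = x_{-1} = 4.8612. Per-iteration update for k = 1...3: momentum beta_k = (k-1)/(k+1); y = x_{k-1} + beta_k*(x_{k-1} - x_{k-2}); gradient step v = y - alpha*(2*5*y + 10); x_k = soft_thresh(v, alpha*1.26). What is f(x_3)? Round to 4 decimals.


FISTA on f(x) = 5*x^2 + 10*x + 1.26*|x|
L = 10, alpha = 0.0429
Iteration 1: beta = 0.0, y = 4.8612 + 0.0*(4.8612 - 4.8612) = 4.8612
  grad(y) = 58.612, v = y - alpha*grad = 2.3467
  prox(v) = soft_thresh(2.3467, 0.0541) = 2.2927
Iteration 2: beta = 0.3333, y = 2.2927 + 0.3333*(2.2927 - 4.8612) = 1.4365
  grad(y) = 24.3652, v = y - alpha*grad = 0.3913
  prox(v) = soft_thresh(0.3913, 0.0541) = 0.3372
Iteration 3: beta = 0.5, y = 0.3372 + 0.5*(0.3372 - 2.2927) = -0.6405
  grad(y) = 3.5945, v = y - alpha*grad = -0.7948
  prox(v) = soft_thresh(-0.7948, 0.0541) = -0.7407
f(x_3) = 5*(-0.7407)^2 + 10*(-0.7407) + 1.26*|-0.7407| = -3.7305


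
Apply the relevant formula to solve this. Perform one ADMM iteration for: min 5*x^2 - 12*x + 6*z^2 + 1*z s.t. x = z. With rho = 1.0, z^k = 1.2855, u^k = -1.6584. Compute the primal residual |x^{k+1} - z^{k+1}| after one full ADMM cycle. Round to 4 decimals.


ADMM iteration with rho = 1.0, z^k = 1.2855, u^k = -1.6584
Step 1: x-update.
Minimize 5*x^2 - 12*x + (1.0/2)*(x - 1.2855 - 1.6584)^2
FOC: (2*5 + 1.0)*x = 12 + 1.0*(1.2855 + 1.6584)
x^{k+1} = 1.3585
Step 2: z-update.
Minimize 6*z^2 + 1*z + (1.0/2)*(1.3585 - z - 1.6584)^2
FOC: (2*6 + 1.0)*z = -1 + 1.0*(1.3585 - 1.6584)
z^{k+1} = -0.1
Step 3: u-update.
u^{k+1} = -1.6584 + 1.3585 + 0.1 = -0.1999
Step 4: Primal residual = |1.3585 + 0.1| = 1.4585


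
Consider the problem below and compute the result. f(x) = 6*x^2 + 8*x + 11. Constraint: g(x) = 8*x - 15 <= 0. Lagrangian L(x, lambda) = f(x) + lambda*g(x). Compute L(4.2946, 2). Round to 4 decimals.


Step 1: Evaluate f(x).
f(4.2946) = 6*4.2946^2 + 8*4.2946 + 11 = 156.0183
Step 2: Evaluate g(x).
g(4.2946) = 8*4.2946 - 15 = 19.3568
Step 3: Compute Lagrangian.
L = 156.0183 + 2*19.3568 = 194.7319


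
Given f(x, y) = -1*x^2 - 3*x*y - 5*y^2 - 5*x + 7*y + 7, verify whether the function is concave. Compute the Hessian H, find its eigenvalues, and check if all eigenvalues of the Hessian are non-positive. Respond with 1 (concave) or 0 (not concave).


The Hessian of f(x,y) = -1*x^2 - 3*x*y - 5*y^2 - 5*x + 7*y + 7 is:
H = [[-2, -3], [-3, -10]]
Trace = -2 - 10 = -12
Determinant = -2*-10 - (-3)^2 = 11
Discriminant = (-12)^2 - 4*11 = 100.0
Eigenvalues: lambda_1 = -11.0, lambda_2 = -1.0
The function is concave.

1


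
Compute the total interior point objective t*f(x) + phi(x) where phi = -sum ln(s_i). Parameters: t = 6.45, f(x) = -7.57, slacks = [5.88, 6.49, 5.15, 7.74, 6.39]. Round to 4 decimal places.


Step 1: Compute log-barrier.
ln values: [1.7716, 1.8703, 1.639, 2.0464, 1.8547]
phi = -(1.7716 + 1.8703 + 1.639 + 2.0464 + 1.8547) = -9.182
Step 2: Compute augmented objective.
t*f(x) = 6.45*-7.57 = -48.8265
Total = -48.8265 - 9.182 = -58.0085


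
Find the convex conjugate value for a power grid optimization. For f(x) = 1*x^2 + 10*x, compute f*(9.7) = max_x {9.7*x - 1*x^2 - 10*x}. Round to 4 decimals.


f*(y) = sup_x {y*x - a*x^2 - b*x} = sup_x {(y-b)*x - a*x^2}
FOC: (y - b) - 2a*x = 0 => x* = (y - b)/(2a)
x* = (9.7 - 10)/(2*1) = -0.15
f*(9.7) = (y-b)^2/(4a) = (9.7 - 10)^2/(4*1)
= 0.09/4 = 0.0225


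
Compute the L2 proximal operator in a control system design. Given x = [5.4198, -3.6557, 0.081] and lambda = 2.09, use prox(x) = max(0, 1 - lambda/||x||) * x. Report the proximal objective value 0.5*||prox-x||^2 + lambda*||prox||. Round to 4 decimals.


Step 1: Compute ||x||.
||x|| = 6.538
Step 2: Compute scaling factor.
scale = max(0, 1 - 2.09/6.538) = 0.6803
Step 3: prox(x) = [3.6872, -2.4871, 0.0551]
||prox(x)|| = 4.448
Step 4: Proximal objective.
0.5*||prox-x||^2 = 2.1841
lambda*||prox|| = 9.2963
Total = 11.4803


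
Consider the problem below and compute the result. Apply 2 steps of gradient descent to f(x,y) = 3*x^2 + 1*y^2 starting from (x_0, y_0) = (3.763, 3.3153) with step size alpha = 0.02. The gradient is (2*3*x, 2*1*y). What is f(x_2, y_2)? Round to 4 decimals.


Gradient descent on f(x,y) = 3*x^2 + 1*y^2.
Starting point: (3.763, 3.3153), alpha = 0.02
Step 1: grad_x = 2*3*3.763 = 22.578, grad_y = 2*1*3.3153 = 6.6306
  x_1 = 3.763 - 0.02*22.578 = 3.3114
  y_1 = 3.3153 - 0.02*6.6306 = 3.1827
Step 2: grad_x = 2*3*3.3114 = 19.8686, grad_y = 2*1*3.1827 = 6.3654
  x_2 = 3.3114 - 0.02*19.8686 = 2.9141
  y_2 = 3.1827 - 0.02*6.3654 = 3.0554
f(2.9141, 3.0554) = 3*2.9141^2 + 1*3.0554^2 = 34.8107


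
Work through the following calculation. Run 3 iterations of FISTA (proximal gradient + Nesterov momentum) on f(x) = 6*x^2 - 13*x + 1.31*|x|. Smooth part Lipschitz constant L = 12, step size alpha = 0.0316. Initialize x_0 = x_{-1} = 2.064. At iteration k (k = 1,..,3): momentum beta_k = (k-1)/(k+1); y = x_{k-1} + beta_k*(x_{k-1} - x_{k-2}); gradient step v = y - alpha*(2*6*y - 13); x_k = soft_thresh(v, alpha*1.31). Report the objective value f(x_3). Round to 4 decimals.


FISTA on f(x) = 6*x^2 - 13*x + 1.31*|x|
L = 12, alpha = 0.0316
Iteration 1: beta = 0.0, y = 2.064 + 0.0*(2.064 - 2.064) = 2.064
  grad(y) = 11.768, v = y - alpha*grad = 1.6921
  prox(v) = soft_thresh(1.6921, 0.0414) = 1.6507
Iteration 2: beta = 0.3333, y = 1.6507 + 0.3333*(1.6507 - 2.064) = 1.513
  grad(y) = 5.1558, v = y - alpha*grad = 1.3501
  prox(v) = soft_thresh(1.3501, 0.0414) = 1.3087
Iteration 3: beta = 0.5, y = 1.3087 + 0.5*(1.3087 - 1.6507) = 1.1376
  grad(y) = 0.6515, v = y - alpha*grad = 1.117
  prox(v) = soft_thresh(1.117, 0.0414) = 1.0756
f(x_3) = 6*1.0756^2 - 13*1.0756 + 1.31*|1.0756| = -5.6322


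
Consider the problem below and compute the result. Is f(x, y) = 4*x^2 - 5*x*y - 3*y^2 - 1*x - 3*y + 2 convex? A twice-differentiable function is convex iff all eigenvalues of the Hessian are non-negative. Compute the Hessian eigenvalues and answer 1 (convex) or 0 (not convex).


The Hessian of f(x,y) = 4*x^2 - 5*x*y - 3*y^2 - 1*x - 3*y + 2 is:
H = [[8, -5], [-5, -6]]
Trace = 8 - 6 = 2
Determinant = 8*-6 - (-5)^2 = -73
Discriminant = (2)^2 - 4*-73 = 296.0
Eigenvalues: lambda_1 = -7.6023, lambda_2 = 9.6023
The function is not convex.

0


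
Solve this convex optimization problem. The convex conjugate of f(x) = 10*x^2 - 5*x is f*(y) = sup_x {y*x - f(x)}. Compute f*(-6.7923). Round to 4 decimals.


f*(y) = sup_x {y*x - a*x^2 - b*x} = sup_x {(y-b)*x - a*x^2}
FOC: (y - b) - 2a*x = 0 => x* = (y - b)/(2a)
x* = (-6.7923 + 5)/(2*10) = -0.0896
f*(-6.7923) = (y-b)^2/(4a) = (-6.7923 + 5)^2/(4*10)
= 3.2123/40 = 0.0803


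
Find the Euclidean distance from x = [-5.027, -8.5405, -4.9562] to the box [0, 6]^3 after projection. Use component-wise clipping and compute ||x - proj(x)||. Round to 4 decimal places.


Project each component onto [0, 6].
clip(-5.027) = 0.0, clip(-8.5405) = 0.0, clip(-4.9562) = 0.0
Projection = [0.0, 0.0, 0.0]
Squared diffs: [25.2707, 72.9401, 24.5639]
Distance = sqrt(122.7747) = 11.0804


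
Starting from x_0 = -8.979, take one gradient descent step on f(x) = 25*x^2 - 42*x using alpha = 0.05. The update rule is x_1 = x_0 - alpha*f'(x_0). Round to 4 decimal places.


We compute the gradient at x_0 and apply the update.
f'(x) = 50*x - 42
f'(-8.979) = 50*-8.979 - 42 = -490.95
x_1 = -8.979 - 0.05*-490.95 = 15.5685


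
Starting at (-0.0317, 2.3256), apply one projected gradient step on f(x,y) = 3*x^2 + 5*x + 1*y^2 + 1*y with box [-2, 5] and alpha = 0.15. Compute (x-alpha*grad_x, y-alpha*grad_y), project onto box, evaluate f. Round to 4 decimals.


Step 1: Compute gradient at (-0.0317, 2.3256).
grad_x = 2*3*-0.0317 + 5 = 4.8098
grad_y = 2*1*2.3256 + 1 = 5.6512
Step 2: Gradient step.
x_raw = -0.0317 - 0.15*4.8098 = -0.7532
y_raw = 2.3256 - 0.15*5.6512 = 1.4779
Step 3: Project onto [-2, 5].
x_proj = clip(-0.7532) = -0.7532
y_proj = clip(1.4779) = 1.4779
Step 4: Evaluate f.
f(-0.7532, 1.4779) = 1.5981


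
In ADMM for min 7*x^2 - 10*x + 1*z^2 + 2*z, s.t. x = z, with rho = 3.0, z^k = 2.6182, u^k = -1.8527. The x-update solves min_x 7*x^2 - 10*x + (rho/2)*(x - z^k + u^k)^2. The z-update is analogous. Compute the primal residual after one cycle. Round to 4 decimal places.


ADMM iteration with rho = 3.0, z^k = 2.6182, u^k = -1.8527
Step 1: x-update.
Minimize 7*x^2 - 10*x + (3.0/2)*(x - 2.6182 - 1.8527)^2
FOC: (2*7 + 3.0)*x = 10 + 3.0*(2.6182 + 1.8527)
x^{k+1} = 1.3772
Step 2: z-update.
Minimize 1*z^2 + 2*z + (3.0/2)*(1.3772 - z - 1.8527)^2
FOC: (2*1 + 3.0)*z = -2 + 3.0*(1.3772 - 1.8527)
z^{k+1} = -0.6853
Step 3: u-update.
u^{k+1} = -1.8527 + 1.3772 + 0.6853 = 0.2098
Step 4: Primal residual = |1.3772 + 0.6853| = 2.0625


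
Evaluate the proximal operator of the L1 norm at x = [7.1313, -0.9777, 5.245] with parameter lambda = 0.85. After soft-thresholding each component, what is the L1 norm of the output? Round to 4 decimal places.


Soft-thresholding with lambda = 0.85:
prox(7.1313) = sign(7.1313)*max(|7.1313| - 0.85, 0) = 6.2813
prox(-0.9777) = sign(-0.9777)*max(|-0.9777| - 0.85, 0) = -0.1277
prox(5.245) = sign(5.245)*max(|5.245| - 0.85, 0) = 4.395
prox(x) = [6.2813, -0.1277, 4.395]
||prox(x)||_1 = 6.2813 + 0.1277 + 4.395 = 10.804


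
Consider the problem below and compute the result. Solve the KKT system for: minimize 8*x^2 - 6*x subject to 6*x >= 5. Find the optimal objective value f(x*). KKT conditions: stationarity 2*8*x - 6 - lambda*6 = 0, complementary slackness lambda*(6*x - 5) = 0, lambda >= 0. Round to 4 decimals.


Step 1: Try lambda = 0 (constraint inactive).
x_unc = 6/(2*8) = 0.375
Check: 6*0.375 = 2.25 < 5 -- violated!
Step 2: Constraint must be active: 6*x = 5
x* = 5/6 = 0.8333 (rounded; the exact value 5/6 is used below)
lambda = (2*8*(5/6) - 6)/6 = 1.2222
Step 3: Compute optimal value.
f(x*) = 8*(5/6)^2 - 6*(5/6) = 0.5556


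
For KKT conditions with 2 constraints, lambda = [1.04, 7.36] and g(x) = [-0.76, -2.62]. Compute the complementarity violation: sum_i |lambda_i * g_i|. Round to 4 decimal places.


KKT complementary slackness check:
lambda_1 * g_1 = 1.04 * -0.76 = -0.7904
lambda_2 * g_2 = 7.36 * -2.62 = -19.2832
Total violation = 0.7904 + 19.2832 = 20.0736


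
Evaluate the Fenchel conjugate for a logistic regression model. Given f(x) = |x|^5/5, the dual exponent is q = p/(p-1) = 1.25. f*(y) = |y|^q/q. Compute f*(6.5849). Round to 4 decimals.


The conjugate exponent q satisfies 1/p + 1/q = 1.
p = 5, so q = 5/(5 - 1) = 1.25
|y|^q = 6.5849^1.25 = 10.5484
f*(6.5849) = 10.5484 / 1.25 = 8.4387


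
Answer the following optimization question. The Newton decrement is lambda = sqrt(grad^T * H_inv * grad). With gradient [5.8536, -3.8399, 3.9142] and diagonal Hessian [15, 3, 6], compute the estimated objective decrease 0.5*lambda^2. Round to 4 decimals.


Step 1: H is diagonal, so H^(-1) * g = [0.3902, -1.28, 0.6524].
Step 2: g^T H^(-1) g = sum_i g_i^2 / H_ii
  = (5.8536)^2/15 + (-3.8399)^2/3 + (3.9142)^2/6
  = 2.2843 + 4.9149 + 2.5535 = 9.7527
Step 3: Objective decrease = 0.5 * g^T H^(-1) g = 4.8764


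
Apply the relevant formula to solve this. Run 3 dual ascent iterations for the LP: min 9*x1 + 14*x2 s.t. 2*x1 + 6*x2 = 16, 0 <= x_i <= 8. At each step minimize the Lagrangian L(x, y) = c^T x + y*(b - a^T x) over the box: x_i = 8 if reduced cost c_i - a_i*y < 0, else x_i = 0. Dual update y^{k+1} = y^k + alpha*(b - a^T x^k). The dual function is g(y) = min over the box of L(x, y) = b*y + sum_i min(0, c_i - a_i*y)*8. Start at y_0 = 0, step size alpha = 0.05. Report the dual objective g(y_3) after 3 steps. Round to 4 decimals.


Dual ascent for LP: min 9*x1 + 14*x2, 2*x1 + 6*x2 = 16, 0 <= x_i <= 8
Step 1: y^k = 0.0, reduced costs: (9.0, 14.0)
  x^k = (0.0, 0.0), subgradient = b - a^T x = 16.0
  y^{k+1} = 0.0 + 0.05*16.0 = 0.8
Step 2: y^k = 0.8, reduced costs: (7.4, 9.2)
  x^k = (0.0, 0.0), subgradient = b - a^T x = 16.0
  y^{k+1} = 0.8 + 0.05*16.0 = 1.6
Step 3: y^k = 1.6, reduced costs: (5.8, 4.4)
  x^k = (0.0, 0.0), subgradient = b - a^T x = 16.0
  y^{k+1} = 1.6 + 0.05*16.0 = 2.4
Dual objective at y_3 = 2.4: reduced costs (4.2, -0.4), box minimizer x = (0.0, 8.0)
g(y_3) = b*y + (c1 - a1*y)*x1 + (c2 - a2*y)*x2 = 16*2.4 + 4.2*0.0 + (-0.4)*8.0 = 38.4 + 0.0 - 3.2 = 35.2


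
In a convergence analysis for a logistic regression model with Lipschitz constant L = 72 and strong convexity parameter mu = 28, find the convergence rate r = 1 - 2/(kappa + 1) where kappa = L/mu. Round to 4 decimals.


Step 1: Compute the condition number.
kappa = L/mu = 72/28 = 2.5714
Step 2: Compute the convergence rate.
r = 1 - 2/(kappa + 1) = 1 - 2*mu/(L + mu) = (L - mu)/(L + mu) = 44/100 = 0.44


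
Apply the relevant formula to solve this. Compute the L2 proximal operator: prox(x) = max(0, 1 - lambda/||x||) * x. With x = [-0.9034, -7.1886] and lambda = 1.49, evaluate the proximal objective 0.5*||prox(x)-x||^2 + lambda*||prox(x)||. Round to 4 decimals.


Step 1: Compute ||x||.
||x|| = 7.2451
Step 2: Compute scaling factor.
scale = max(0, 1 - 1.49/7.2451) = 0.7943
Step 3: prox(x) = [-0.7176, -5.7102]
||prox(x)|| = 5.7551
Step 4: Proximal objective.
0.5*||prox-x||^2 = 1.1101
lambda*||prox|| = 8.5751
Total = 9.6852


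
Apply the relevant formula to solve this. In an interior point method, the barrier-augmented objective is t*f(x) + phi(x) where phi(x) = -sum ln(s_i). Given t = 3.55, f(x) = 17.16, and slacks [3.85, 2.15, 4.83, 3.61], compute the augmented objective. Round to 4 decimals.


Step 1: Compute log-barrier.
ln values: [1.3481, 0.7655, 1.5748, 1.2837]
phi = -(1.3481 + 0.7655 + 1.5748 + 1.2837) = -4.9721
Step 2: Compute augmented objective.
t*f(x) = 3.55*17.16 = 60.918
Total = 60.918 - 4.9721 = 55.9459


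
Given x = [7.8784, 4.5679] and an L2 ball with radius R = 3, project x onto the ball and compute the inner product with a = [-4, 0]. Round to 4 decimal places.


Step 1: Compute ||x|| (intermediates to 6 decimals).
||x|| = sqrt(7.8784^2 + 4.5679^2) = 9.10686
Step 2: Project.
Since ||x|| > R, scale = R/||x|| = 3/9.10686 = 0.329422, proj(x) = scale * x
proj(x) = [2.595318, 1.504767]
Step 3: Dot product.
a^T * proj(x) = -4*2.595318 + 0*1.504767 = -10.3813


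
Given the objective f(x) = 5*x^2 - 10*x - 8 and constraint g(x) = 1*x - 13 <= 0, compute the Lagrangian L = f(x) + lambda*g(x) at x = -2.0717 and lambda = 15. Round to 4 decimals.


Step 1: Evaluate f(x).
f(-2.0717) = 5*(-2.0717)^2 - 10*(-2.0717) - 8 = 34.1767
Step 2: Evaluate g(x).
g(-2.0717) = 1*-2.0717 - 13 = -15.0717
Step 3: Compute Lagrangian.
L = 34.1767 + 15*-15.0717 = -191.8988


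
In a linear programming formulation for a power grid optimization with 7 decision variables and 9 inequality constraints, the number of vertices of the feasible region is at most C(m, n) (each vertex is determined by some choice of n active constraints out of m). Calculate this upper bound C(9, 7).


Each vertex corresponds to some choice of n active constraints out of m, so the number of vertices is at most C(m, n) = m! / (n!(m-n)!).
m = 9, n = 7
Numerator: 9 * 8 * 7 * 6 * 5 * 4 * 3
Denominator: 7! = 5040
C(9, 7) = 36


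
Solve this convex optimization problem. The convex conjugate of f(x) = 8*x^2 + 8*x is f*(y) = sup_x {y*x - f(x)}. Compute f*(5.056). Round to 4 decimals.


f*(y) = sup_x {y*x - a*x^2 - b*x} = sup_x {(y-b)*x - a*x^2}
FOC: (y - b) - 2a*x = 0 => x* = (y - b)/(2a)
x* = (5.056 - 8)/(2*8) = -0.184
f*(5.056) = (y-b)^2/(4a) = (5.056 - 8)^2/(4*8)
= 8.6671/32 = 0.2708


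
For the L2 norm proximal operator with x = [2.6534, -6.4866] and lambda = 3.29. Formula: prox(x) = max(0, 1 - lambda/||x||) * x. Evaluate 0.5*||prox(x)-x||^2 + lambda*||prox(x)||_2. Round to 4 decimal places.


Step 1: Compute ||x||.
||x|| = 7.0083
Step 2: Compute scaling factor.
scale = max(0, 1 - 3.29/7.0083) = 0.5306
Step 3: prox(x) = [1.4078, -3.4415]
||prox(x)|| = 3.7183
Step 4: Proximal objective.
0.5*||prox-x||^2 = 5.4121
lambda*||prox|| = 12.2332
Total = 17.6453


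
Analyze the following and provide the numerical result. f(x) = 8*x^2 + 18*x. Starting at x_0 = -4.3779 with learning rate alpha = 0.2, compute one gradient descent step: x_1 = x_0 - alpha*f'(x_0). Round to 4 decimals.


We compute the gradient at x_0 and apply the update.
f'(x) = 16*x + 18
f'(-4.3779) = 16*-4.3779 + 18 = -52.0464
x_1 = -4.3779 - 0.2*-52.0464 = 6.0314


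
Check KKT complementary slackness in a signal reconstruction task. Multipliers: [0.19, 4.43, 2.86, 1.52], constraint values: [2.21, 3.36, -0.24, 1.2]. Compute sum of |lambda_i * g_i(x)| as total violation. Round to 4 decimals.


KKT complementary slackness check:
lambda_1 * g_1 = 0.19 * 2.21 = 0.4199
lambda_2 * g_2 = 4.43 * 3.36 = 14.8848
lambda_3 * g_3 = 2.86 * -0.24 = -0.6864
lambda_4 * g_4 = 1.52 * 1.2 = 1.824
Total violation = 0.4199 + 14.8848 + 0.6864 + 1.824 = 17.8151


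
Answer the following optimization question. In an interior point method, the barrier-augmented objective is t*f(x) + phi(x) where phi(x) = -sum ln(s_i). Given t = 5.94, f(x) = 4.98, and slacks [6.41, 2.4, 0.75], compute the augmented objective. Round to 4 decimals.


Step 1: Compute log-barrier.
ln values: [1.8579, 0.8755, -0.2877]
phi = -(1.8579 + 0.8755 - 0.2877) = -2.4456
Step 2: Compute augmented objective.
t*f(x) = 5.94*4.98 = 29.5812
Total = 29.5812 - 2.4456 = 27.1356


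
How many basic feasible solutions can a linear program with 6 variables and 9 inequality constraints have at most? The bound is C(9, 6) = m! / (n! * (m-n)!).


Each vertex corresponds to some choice of n active constraints out of m, so the number of vertices is at most C(m, n) = m! / (n!(m-n)!).
m = 9, n = 6
Numerator: 9 * 8 * 7 * 6 * 5 * 4
Denominator: 6! = 720
C(9, 6) = 84


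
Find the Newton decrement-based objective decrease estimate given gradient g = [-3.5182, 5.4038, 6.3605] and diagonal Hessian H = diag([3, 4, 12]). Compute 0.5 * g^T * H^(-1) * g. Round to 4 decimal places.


Step 1: H is diagonal, so H^(-1) * g = [-1.1727, 1.351, 0.53].
Step 2: g^T H^(-1) g = sum_i g_i^2 / H_ii
  = (-3.5182)^2/3 + (5.4038)^2/4 + (6.3605)^2/12
  = 4.1259 + 7.3003 + 3.3713 = 14.7975
Step 3: Objective decrease = 0.5 * g^T H^(-1) g = 7.3988


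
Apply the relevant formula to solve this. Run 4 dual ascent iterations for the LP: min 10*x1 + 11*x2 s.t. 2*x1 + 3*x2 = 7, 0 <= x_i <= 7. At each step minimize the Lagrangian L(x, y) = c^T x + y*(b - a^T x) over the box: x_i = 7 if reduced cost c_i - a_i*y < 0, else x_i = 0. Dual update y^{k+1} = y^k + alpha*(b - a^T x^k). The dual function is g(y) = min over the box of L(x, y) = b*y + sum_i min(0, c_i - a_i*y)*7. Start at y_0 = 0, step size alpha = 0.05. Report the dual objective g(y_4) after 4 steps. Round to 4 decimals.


Dual ascent for LP: min 10*x1 + 11*x2, 2*x1 + 3*x2 = 7, 0 <= x_i <= 7
Step 1: y^k = 0.0, reduced costs: (10.0, 11.0)
  x^k = (0.0, 0.0), subgradient = b - a^T x = 7.0
  y^{k+1} = 0.0 + 0.05*7.0 = 0.35
Step 2: y^k = 0.35, reduced costs: (9.3, 9.95)
  x^k = (0.0, 0.0), subgradient = b - a^T x = 7.0
  y^{k+1} = 0.35 + 0.05*7.0 = 0.7
Step 3: y^k = 0.7, reduced costs: (8.6, 8.9)
  x^k = (0.0, 0.0), subgradient = b - a^T x = 7.0
  y^{k+1} = 0.7 + 0.05*7.0 = 1.05
Step 4: y^k = 1.05, reduced costs: (7.9, 7.85)
  x^k = (0.0, 0.0), subgradient = b - a^T x = 7.0
  y^{k+1} = 1.05 + 0.05*7.0 = 1.4
Dual objective at y_4 = 1.4: reduced costs (7.2, 6.8), box minimizer x = (0.0, 0.0)
g(y_4) = b*y + (c1 - a1*y)*x1 + (c2 - a2*y)*x2 = 7*1.4 + 7.2*0.0 + 6.8*0.0 = 9.8 + 0.0 + 0.0 = 9.8


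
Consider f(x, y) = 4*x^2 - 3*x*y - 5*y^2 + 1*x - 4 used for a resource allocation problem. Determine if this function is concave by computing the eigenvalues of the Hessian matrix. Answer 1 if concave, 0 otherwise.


The Hessian of f(x,y) = 4*x^2 - 3*x*y - 5*y^2 + 1*x - 4 is:
H = [[8, -3], [-3, -10]]
Trace = 8 - 10 = -2
Determinant = 8*-10 - (-3)^2 = -89
Discriminant = (-2)^2 - 4*-89 = 360.0
Eigenvalues: lambda_1 = -10.4868, lambda_2 = 8.4868
The function is not concave.

0


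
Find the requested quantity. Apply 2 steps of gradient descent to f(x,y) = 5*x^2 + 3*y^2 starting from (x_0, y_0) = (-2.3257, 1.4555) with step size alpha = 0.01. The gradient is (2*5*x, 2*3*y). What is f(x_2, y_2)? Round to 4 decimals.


Gradient descent on f(x,y) = 5*x^2 + 3*y^2.
Starting point: (-2.3257, 1.4555), alpha = 0.01
Step 1: grad_x = 2*5*-2.3257 = -23.257, grad_y = 2*3*1.4555 = 8.733
  x_1 = -2.3257 - 0.01*-23.257 = -2.0931
  y_1 = 1.4555 - 0.01*8.733 = 1.3682
Step 2: grad_x = 2*5*-2.0931 = -20.9313, grad_y = 2*3*1.3682 = 8.209
  x_2 = -2.0931 - 0.01*-20.9313 = -1.8838
  y_2 = 1.3682 - 0.01*8.209 = 1.2861
f(-1.8838, 1.2861) = 5*(-1.8838)^2 + 3*1.2861^2 = 22.7058


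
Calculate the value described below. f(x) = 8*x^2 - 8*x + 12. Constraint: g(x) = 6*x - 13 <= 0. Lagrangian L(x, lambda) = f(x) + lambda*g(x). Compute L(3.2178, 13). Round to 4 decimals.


Step 1: Evaluate f(x).
f(3.2178) = 8*3.2178^2 - 8*3.2178 + 12 = 69.0915
Step 2: Evaluate g(x).
g(3.2178) = 6*3.2178 - 13 = 6.3068
Step 3: Compute Lagrangian.
L = 69.0915 + 13*6.3068 = 151.0799


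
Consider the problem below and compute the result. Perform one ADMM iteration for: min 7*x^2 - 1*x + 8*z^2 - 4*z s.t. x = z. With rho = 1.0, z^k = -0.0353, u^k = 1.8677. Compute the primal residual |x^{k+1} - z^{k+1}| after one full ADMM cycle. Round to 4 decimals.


ADMM iteration with rho = 1.0, z^k = -0.0353, u^k = 1.8677
Step 1: x-update.
Minimize 7*x^2 - 1*x + (1.0/2)*(x + 0.0353 + 1.8677)^2
FOC: (2*7 + 1.0)*x = 1 + 1.0*(-0.0353 - 1.8677)
x^{k+1} = -0.0602
Step 2: z-update.
Minimize 8*z^2 - 4*z + (1.0/2)*(-0.0602 - z + 1.8677)^2
FOC: (2*8 + 1.0)*z = 4 + 1.0*(-0.0602 + 1.8677)
z^{k+1} = 0.3416
Step 3: u-update.
u^{k+1} = 1.8677 - 0.0602 - 0.3416 = 1.4659
Step 4: Primal residual = |-0.0602 - 0.3416| = 0.4018


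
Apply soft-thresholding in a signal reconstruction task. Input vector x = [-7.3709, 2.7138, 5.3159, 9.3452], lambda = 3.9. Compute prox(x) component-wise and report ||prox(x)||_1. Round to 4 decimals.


Soft-thresholding with lambda = 3.9:
prox(-7.3709) = sign(-7.3709)*max(|-7.3709| - 3.9, 0) = -3.4709
prox(2.7138) = sign(2.7138)*max(|2.7138| - 3.9, 0) = 0.0
prox(5.3159) = sign(5.3159)*max(|5.3159| - 3.9, 0) = 1.4159
prox(9.3452) = sign(9.3452)*max(|9.3452| - 3.9, 0) = 5.4452
prox(x) = [-3.4709, 0.0, 1.4159, 5.4452]
||prox(x)||_1 = 3.4709 + 0.0 + 1.4159 + 5.4452 = 10.332


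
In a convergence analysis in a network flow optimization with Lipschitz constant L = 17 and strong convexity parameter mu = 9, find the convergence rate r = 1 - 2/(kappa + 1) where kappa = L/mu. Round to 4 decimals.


Step 1: Compute the condition number.
kappa = L/mu = 17/9 = 1.8889
Step 2: Compute the convergence rate.
r = 1 - 2/(kappa + 1) = 1 - 2*mu/(L + mu) = (L - mu)/(L + mu) = 8/26 = 0.3077


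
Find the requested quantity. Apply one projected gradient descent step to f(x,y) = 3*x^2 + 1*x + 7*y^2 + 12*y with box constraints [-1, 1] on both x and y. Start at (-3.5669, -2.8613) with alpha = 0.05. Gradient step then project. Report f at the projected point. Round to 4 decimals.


Step 1: Compute gradient at (-3.5669, -2.8613).
grad_x = 2*3*-3.5669 + 1 = -20.4014
grad_y = 2*7*-2.8613 + 12 = -28.0582
Step 2: Gradient step.
x_raw = -3.5669 - 0.05*-20.4014 = -2.5468
y_raw = -2.8613 - 0.05*-28.0582 = -1.4584
Step 3: Project onto [-1, 1].
x_proj = clip(-2.5468) = -1.0
y_proj = clip(-1.4584) = -1.0
Step 4: Evaluate f.
f(-1.0, -1.0) = -3.0


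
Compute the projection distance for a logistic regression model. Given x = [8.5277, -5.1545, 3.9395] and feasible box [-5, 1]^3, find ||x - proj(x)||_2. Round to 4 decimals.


Project each component onto [-5, 1].
clip(8.5277) = 1.0, clip(-5.1545) = -5.0, clip(3.9395) = 1.0
Projection = [1.0, -5.0, 1.0]
Squared diffs: [56.6663, 0.0239, 8.6407]
Distance = sqrt(65.3309) = 8.0827


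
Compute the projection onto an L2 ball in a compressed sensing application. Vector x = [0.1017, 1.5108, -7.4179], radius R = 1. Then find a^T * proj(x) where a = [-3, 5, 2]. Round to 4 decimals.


Step 1: Compute ||x|| (intermediates to 6 decimals).
||x|| = sqrt(0.1017^2 + 1.5108^2 + (-7.4179)^2) = 7.570872
Step 2: Project.
Since ||x|| > R, scale = R/||x|| = 1/7.570872 = 0.132085, proj(x) = scale * x
proj(x) = [0.013433, 0.199554, -0.979793]
Step 3: Dot product.
a^T * proj(x) = -3*0.013433 + 5*0.199554 + 2*(-0.979793) = -1.0021


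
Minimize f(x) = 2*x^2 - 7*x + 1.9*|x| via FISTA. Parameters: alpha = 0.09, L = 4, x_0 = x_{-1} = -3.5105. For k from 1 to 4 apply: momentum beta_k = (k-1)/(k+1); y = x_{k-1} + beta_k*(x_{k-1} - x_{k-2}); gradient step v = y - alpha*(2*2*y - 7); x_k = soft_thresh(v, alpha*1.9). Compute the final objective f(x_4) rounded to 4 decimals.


FISTA on f(x) = 2*x^2 - 7*x + 1.9*|x|
L = 4, alpha = 0.09
Iteration 1: beta = 0.0, y = -3.5105 + 0.0*(-3.5105 + 3.5105) = -3.5105
  grad(y) = -21.042, v = y - alpha*grad = -1.6167
  prox(v) = soft_thresh(-1.6167, 0.171) = -1.4457
Iteration 2: beta = 0.3333, y = -1.4457 + 0.3333*(-1.4457 + 3.5105) = -0.7575
  grad(y) = -10.0298, v = y - alpha*grad = 0.1452
  prox(v) = soft_thresh(0.1452, 0.171) = 0.0
Iteration 3: beta = 0.5, y = 0.0 + 0.5*(0.0 + 1.4457) = 0.7229
  grad(y) = -4.1086, v = y - alpha*grad = 1.0926
  prox(v) = soft_thresh(1.0926, 0.171) = 0.9216
Iteration 4: beta = 0.6, y = 0.9216 + 0.6*(0.9216 - 0.0) = 1.4746
  grad(y) = -1.1016, v = y - alpha*grad = 1.5737
  prox(v) = soft_thresh(1.5737, 0.171) = 1.4027
f(x_4) = 2*1.4027^2 - 7*1.4027 + 1.9*|1.4027| = -3.2186


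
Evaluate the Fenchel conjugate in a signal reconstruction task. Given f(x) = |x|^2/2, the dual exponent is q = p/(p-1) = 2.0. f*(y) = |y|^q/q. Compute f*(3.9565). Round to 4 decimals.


The conjugate exponent q satisfies 1/p + 1/q = 1.
p = 2, so q = 2/(2 - 1) = 2.0
|y|^q = 3.9565^2.0 = 15.6539
f*(3.9565) = 15.6539 / 2.0 = 7.8269


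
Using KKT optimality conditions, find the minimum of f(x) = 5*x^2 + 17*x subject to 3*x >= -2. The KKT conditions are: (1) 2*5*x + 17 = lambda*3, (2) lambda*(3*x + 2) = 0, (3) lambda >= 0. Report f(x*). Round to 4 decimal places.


Step 1: Try lambda = 0 (constraint inactive).
x_unc = -17/(2*5) = -1.7
Check: 3*-1.7 = -5.1 < -2 -- violated!
Step 2: Constraint must be active: 3*x = -2
x* = -2/3 = -0.6667 (rounded; the exact value -2/3 is used below)
lambda = (2*5*(-2/3) + 17)/3 = 3.4444
Step 3: Compute optimal value.
f(x*) = 5*(-2/3)^2 + 17*(-2/3) = -9.1111


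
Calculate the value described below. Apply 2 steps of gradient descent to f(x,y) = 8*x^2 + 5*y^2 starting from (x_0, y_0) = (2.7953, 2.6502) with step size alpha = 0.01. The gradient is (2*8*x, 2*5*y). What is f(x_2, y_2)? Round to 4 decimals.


Gradient descent on f(x,y) = 8*x^2 + 5*y^2.
Starting point: (2.7953, 2.6502), alpha = 0.01
Step 1: grad_x = 2*8*2.7953 = 44.7248, grad_y = 2*5*2.6502 = 26.502
  x_1 = 2.7953 - 0.01*44.7248 = 2.3481
  y_1 = 2.6502 - 0.01*26.502 = 2.3852
Step 2: grad_x = 2*8*2.3481 = 37.5688, grad_y = 2*5*2.3852 = 23.8518
  x_2 = 2.3481 - 0.01*37.5688 = 1.9724
  y_2 = 2.3852 - 0.01*23.8518 = 2.1467
f(1.9724, 2.1467) = 8*1.9724^2 + 5*2.1467^2 = 54.1625


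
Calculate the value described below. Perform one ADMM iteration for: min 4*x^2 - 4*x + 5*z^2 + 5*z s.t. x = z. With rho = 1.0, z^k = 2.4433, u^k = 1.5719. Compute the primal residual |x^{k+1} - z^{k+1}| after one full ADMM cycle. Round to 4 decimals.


ADMM iteration with rho = 1.0, z^k = 2.4433, u^k = 1.5719
Step 1: x-update.
Minimize 4*x^2 - 4*x + (1.0/2)*(x - 2.4433 + 1.5719)^2
FOC: (2*4 + 1.0)*x = 4 + 1.0*(2.4433 - 1.5719)
x^{k+1} = 0.5413
Step 2: z-update.
Minimize 5*z^2 + 5*z + (1.0/2)*(0.5413 - z + 1.5719)^2
FOC: (2*5 + 1.0)*z = -5 + 1.0*(0.5413 + 1.5719)
z^{k+1} = -0.2624
Step 3: u-update.
u^{k+1} = 1.5719 + 0.5413 + 0.2624 = 2.3756
Step 4: Primal residual = |0.5413 + 0.2624| = 0.8037


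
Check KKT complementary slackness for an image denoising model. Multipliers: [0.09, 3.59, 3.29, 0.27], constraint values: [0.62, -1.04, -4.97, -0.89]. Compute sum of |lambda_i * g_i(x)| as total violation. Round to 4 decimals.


KKT complementary slackness check:
lambda_1 * g_1 = 0.09 * 0.62 = 0.0558
lambda_2 * g_2 = 3.59 * -1.04 = -3.7336
lambda_3 * g_3 = 3.29 * -4.97 = -16.3513
lambda_4 * g_4 = 0.27 * -0.89 = -0.2403
Total violation = 0.0558 + 3.7336 + 16.3513 + 0.2403 = 20.381


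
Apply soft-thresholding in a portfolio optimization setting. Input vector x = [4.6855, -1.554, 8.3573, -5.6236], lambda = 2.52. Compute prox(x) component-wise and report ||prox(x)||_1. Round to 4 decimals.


Soft-thresholding with lambda = 2.52:
prox(4.6855) = sign(4.6855)*max(|4.6855| - 2.52, 0) = 2.1655
prox(-1.554) = sign(-1.554)*max(|-1.554| - 2.52, 0) = 0.0
prox(8.3573) = sign(8.3573)*max(|8.3573| - 2.52, 0) = 5.8373
prox(-5.6236) = sign(-5.6236)*max(|-5.6236| - 2.52, 0) = -3.1036
prox(x) = [2.1655, 0.0, 5.8373, -3.1036]
||prox(x)||_1 = 2.1655 + 0.0 + 5.8373 + 3.1036 = 11.1064


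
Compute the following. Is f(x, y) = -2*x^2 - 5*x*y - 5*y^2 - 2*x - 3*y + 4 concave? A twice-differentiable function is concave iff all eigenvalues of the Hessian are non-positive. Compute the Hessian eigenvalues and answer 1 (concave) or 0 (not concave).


The Hessian of f(x,y) = -2*x^2 - 5*x*y - 5*y^2 - 2*x - 3*y + 4 is:
H = [[-4, -5], [-5, -10]]
Trace = -4 - 10 = -14
Determinant = -4*-10 - (-5)^2 = 15
Discriminant = (-14)^2 - 4*15 = 136.0
Eigenvalues: lambda_1 = -12.831, lambda_2 = -1.169
The function is concave.

1


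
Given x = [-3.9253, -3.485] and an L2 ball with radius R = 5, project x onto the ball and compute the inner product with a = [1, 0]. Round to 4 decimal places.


Step 1: Compute ||x|| (intermediates to 6 decimals).
||x|| = sqrt((-3.9253)^2 + (-3.485)^2) = 5.249115
Step 2: Project.
Since ||x|| > R, scale = R/||x|| = 5/5.249115 = 0.952542, proj(x) = scale * x
proj(x) = [-3.739013, -3.319609]
Step 3: Dot product.
a^T * proj(x) = 1*(-3.739013) + 0*(-3.319609) = -3.739


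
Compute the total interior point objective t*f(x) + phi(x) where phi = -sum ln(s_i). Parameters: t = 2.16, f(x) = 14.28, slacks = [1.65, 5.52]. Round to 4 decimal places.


Step 1: Compute log-barrier.
ln values: [0.5008, 1.7084]
phi = -(0.5008 + 1.7084) = -2.2092
Step 2: Compute augmented objective.
t*f(x) = 2.16*14.28 = 30.8448
Total = 30.8448 - 2.2092 = 28.6356


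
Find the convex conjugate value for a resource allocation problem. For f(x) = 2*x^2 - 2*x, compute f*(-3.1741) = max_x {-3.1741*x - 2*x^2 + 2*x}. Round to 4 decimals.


f*(y) = sup_x {y*x - a*x^2 - b*x} = sup_x {(y-b)*x - a*x^2}
FOC: (y - b) - 2a*x = 0 => x* = (y - b)/(2a)
x* = (-3.1741 + 2)/(2*2) = -0.2935
f*(-3.1741) = (y-b)^2/(4a) = (-3.1741 + 2)^2/(4*2)
= 1.3785/8 = 0.1723


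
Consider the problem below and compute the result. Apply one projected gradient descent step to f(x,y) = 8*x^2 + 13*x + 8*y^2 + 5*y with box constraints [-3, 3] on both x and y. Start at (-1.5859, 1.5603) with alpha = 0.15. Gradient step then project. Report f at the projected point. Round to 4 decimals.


Step 1: Compute gradient at (-1.5859, 1.5603).
grad_x = 2*8*-1.5859 + 13 = -12.3744
grad_y = 2*8*1.5603 + 5 = 29.9648
Step 2: Gradient step.
x_raw = -1.5859 - 0.15*-12.3744 = 0.2703
y_raw = 1.5603 - 0.15*29.9648 = -2.9344
Step 3: Project onto [-3, 3].
x_proj = clip(0.2703) = 0.2703
y_proj = clip(-2.9344) = -2.9344
Step 4: Evaluate f.
f(0.2703, -2.9344) = 58.3122


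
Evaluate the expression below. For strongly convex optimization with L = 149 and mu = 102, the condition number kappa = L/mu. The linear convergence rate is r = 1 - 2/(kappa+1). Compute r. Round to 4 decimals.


Step 1: Compute the condition number.
kappa = L/mu = 149/102 = 1.4608
Step 2: Compute the convergence rate.
r = 1 - 2/(kappa + 1) = 1 - 2*mu/(L + mu) = (L - mu)/(L + mu) = 47/251 = 0.1873


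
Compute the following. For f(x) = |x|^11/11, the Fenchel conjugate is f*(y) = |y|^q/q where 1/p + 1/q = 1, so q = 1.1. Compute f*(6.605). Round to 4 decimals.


The conjugate exponent q satisfies 1/p + 1/q = 1.
p = 11, so q = 11/(11 - 1) = 1.1
|y|^q = 6.605^1.1 = 7.9774
f*(6.605) = 7.9774 / 1.1 = 7.2522


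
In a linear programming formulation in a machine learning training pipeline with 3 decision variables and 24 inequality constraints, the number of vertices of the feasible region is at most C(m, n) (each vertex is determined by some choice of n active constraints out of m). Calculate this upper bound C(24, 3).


Each vertex corresponds to some choice of n active constraints out of m, so the number of vertices is at most C(m, n) = m! / (n!(m-n)!).
m = 24, n = 3
Numerator: 24 * 23 * 22
Denominator: 3! = 6
C(24, 3) = 2024


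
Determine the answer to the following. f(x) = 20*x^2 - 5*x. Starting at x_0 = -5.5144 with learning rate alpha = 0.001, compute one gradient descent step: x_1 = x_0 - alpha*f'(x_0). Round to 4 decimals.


We compute the gradient at x_0 and apply the update.
f'(x) = 40*x - 5
f'(-5.5144) = 40*-5.5144 - 5 = -225.576
x_1 = -5.5144 - 0.001*-225.576 = -5.2888


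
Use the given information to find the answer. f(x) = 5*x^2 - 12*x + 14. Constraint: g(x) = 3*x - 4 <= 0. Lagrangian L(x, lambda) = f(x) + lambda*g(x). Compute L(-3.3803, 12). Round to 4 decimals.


Step 1: Evaluate f(x).
f(-3.3803) = 5*(-3.3803)^2 - 12*(-3.3803) + 14 = 111.6957
Step 2: Evaluate g(x).
g(-3.3803) = 3*-3.3803 - 4 = -14.1409
Step 3: Compute Lagrangian.
L = 111.6957 + 12*-14.1409 = -57.9951


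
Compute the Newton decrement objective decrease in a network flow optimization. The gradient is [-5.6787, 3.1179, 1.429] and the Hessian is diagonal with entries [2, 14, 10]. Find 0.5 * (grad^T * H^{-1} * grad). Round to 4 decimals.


Step 1: H is diagonal, so H^(-1) * g = [-2.8394, 0.2227, 0.1429].
Step 2: g^T H^(-1) g = sum_i g_i^2 / H_ii
  = (-5.6787)^2/2 + (3.1179)^2/14 + (1.429)^2/10
  = 16.1238 + 0.6944 + 0.2042 = 17.0224
Step 3: Objective decrease = 0.5 * g^T H^(-1) g = 8.5112


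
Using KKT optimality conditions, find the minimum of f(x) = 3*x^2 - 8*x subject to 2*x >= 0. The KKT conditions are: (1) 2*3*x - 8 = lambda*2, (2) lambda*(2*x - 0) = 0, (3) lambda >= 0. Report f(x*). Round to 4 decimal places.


Step 1: Try lambda = 0 (constraint inactive).
Stationarity: 2*3*x - 8 = 0
x* = 8/(2*3) = 4/3 = 1.3333 (rounded; the exact value 4/3 is used below)
Check constraint: 2*1.3333 = 2.6666 >= 0 -- satisfied.
Step 2: Compute optimal value.
f(x*) = 3*(4/3)^2 - 8*(4/3) = -5.3333


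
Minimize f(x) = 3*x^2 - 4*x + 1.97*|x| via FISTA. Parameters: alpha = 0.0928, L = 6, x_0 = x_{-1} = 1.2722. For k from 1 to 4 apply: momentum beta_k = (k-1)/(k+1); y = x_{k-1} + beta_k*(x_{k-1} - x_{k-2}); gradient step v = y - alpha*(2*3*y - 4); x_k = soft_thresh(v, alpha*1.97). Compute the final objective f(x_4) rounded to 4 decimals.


FISTA on f(x) = 3*x^2 - 4*x + 1.97*|x|
L = 6, alpha = 0.0928
Iteration 1: beta = 0.0, y = 1.2722 + 0.0*(1.2722 - 1.2722) = 1.2722
  grad(y) = 3.6332, v = y - alpha*grad = 0.935
  prox(v) = soft_thresh(0.935, 0.1828) = 0.7522
Iteration 2: beta = 0.3333, y = 0.7522 + 0.3333*(0.7522 - 1.2722) = 0.5789
  grad(y) = -0.5266, v = y - alpha*grad = 0.6278
  prox(v) = soft_thresh(0.6278, 0.1828) = 0.445
Iteration 3: beta = 0.5, y = 0.445 + 0.5*(0.445 - 0.7522) = 0.2913
  grad(y) = -2.2521, v = y - alpha*grad = 0.5003
  prox(v) = soft_thresh(0.5003, 0.1828) = 0.3175
Iteration 4: beta = 0.6, y = 0.3175 + 0.6*(0.3175 - 0.445) = 0.241
  grad(y) = -2.5539, v = y - alpha*grad = 0.478
  prox(v) = soft_thresh(0.478, 0.1828) = 0.2952
f(x_4) = 3*0.2952^2 - 4*0.2952 + 1.97*|0.2952| = -0.3378
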